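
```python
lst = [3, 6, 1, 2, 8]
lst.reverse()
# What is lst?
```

[8, 2, 1, 6, 3]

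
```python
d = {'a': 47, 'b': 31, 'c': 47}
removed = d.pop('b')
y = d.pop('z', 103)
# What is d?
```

After line 1: d = {'a': 47, 'b': 31, 'c': 47}
After line 2 (pop 'b' returns 31): d = {'a': 47, 'c': 47}, removed = 31
After line 3 (pop 'z' missing, returns default 103): d = {'a': 47, 'c': 47}, y = 103

{'a': 47, 'c': 47}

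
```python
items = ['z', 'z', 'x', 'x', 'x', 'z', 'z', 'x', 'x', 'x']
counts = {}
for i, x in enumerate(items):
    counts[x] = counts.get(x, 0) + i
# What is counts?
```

Initial: counts = {}, items = ['z', 'z', 'x', 'x', 'x', 'z', 'z', 'x', 'x', 'x']
i=0, x='z': counts = {'z': 0}
i=1, x='z': counts = {'z': 1}
i=2, x='x': counts = {'z': 1, 'x': 2}
i=3, x='x': counts = {'z': 1, 'x': 5}
i=4, x='x': counts = {'z': 1, 'x': 9}
i=5, x='z': counts = {'z': 6, 'x': 9}
i=6, x='z': counts = {'z': 12, 'x': 9}
i=7, x='x': counts = {'z': 12, 'x': 16}
i=8, x='x': counts = {'z': 12, 'x': 24}
i=9, x='x': counts = {'z': 12, 'x': 33}

{'z': 12, 'x': 33}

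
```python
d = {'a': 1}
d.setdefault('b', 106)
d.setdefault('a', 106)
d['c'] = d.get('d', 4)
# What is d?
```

After line 1: d = {'a': 1}
After line 2 (setdefault adds 'b'=106): d = {'a': 1, 'b': 106}
After line 3 (setdefault 'a' no-op, already exists): d = {'a': 1, 'b': 106}
After line 4 (get('d', 4) returns default since 'd' not in d): d = {'a': 1, 'b': 106, 'c': 4}

{'a': 1, 'b': 106, 'c': 4}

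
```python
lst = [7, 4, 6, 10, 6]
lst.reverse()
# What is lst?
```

[6, 10, 6, 4, 7]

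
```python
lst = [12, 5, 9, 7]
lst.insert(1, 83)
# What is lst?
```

[12, 83, 5, 9, 7]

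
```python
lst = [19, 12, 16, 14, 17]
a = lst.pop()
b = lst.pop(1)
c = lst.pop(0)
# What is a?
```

After line 1: lst = [19, 12, 16, 14, 17]
After line 2 (pop() -> a = 17): lst = [19, 12, 16, 14]
After line 3 (pop(1) -> b = 12): lst = [19, 16, 14]
After line 4 (pop(0) -> c = 19): lst = [16, 14]

17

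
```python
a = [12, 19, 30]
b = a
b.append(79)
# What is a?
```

After line 1: a = [12, 19, 30]
After line 2 (b = a is an alias, same object): a = [12, 19, 30], b = [12, 19, 30]
After line 3 (b.append mutates the shared list): a = [12, 19, 30, 79], b = [12, 19, 30, 79]

[12, 19, 30, 79]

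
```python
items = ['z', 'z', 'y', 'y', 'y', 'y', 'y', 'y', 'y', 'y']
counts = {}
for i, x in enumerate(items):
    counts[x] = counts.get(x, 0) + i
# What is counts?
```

Initial: counts = {}, items = ['z', 'z', 'y', 'y', 'y', 'y', 'y', 'y', 'y', 'y']
i=0, x='z': counts = {'z': 0}
i=1, x='z': counts = {'z': 1}
i=2, x='y': counts = {'z': 1, 'y': 2}
i=3, x='y': counts = {'z': 1, 'y': 5}
i=4, x='y': counts = {'z': 1, 'y': 9}
i=5, x='y': counts = {'z': 1, 'y': 14}
i=6, x='y': counts = {'z': 1, 'y': 20}
i=7, x='y': counts = {'z': 1, 'y': 27}
i=8, x='y': counts = {'z': 1, 'y': 35}
i=9, x='y': counts = {'z': 1, 'y': 44}

{'z': 1, 'y': 44}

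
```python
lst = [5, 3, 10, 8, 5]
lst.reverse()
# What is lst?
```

[5, 8, 10, 3, 5]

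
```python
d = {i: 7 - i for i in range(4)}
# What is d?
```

{0: 7, 1: 6, 2: 5, 3: 4}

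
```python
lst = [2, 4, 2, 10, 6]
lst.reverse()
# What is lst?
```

[6, 10, 2, 4, 2]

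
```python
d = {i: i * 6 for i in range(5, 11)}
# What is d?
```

{5: 30, 6: 36, 7: 42, 8: 48, 9: 54, 10: 60}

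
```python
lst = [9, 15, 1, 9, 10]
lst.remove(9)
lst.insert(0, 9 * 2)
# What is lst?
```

After line 1: lst = [9, 15, 1, 9, 10]
After line 2 (remove first 9): lst = [15, 1, 9, 10]
After line 3 (insert 18 at index 0): lst = [18, 15, 1, 9, 10]

[18, 15, 1, 9, 10]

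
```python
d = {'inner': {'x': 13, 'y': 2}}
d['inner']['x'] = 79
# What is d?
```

After line 1: d = {'inner': {'x': 13, 'y': 2}}
After line 2 (inner x overwritten): d = {'inner': {'x': 79, 'y': 2}}

{'inner': {'x': 79, 'y': 2}}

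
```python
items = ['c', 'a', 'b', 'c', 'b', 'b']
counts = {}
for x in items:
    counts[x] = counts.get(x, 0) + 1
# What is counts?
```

Initial: counts = {}, items = ['c', 'a', 'b', 'c', 'b', 'b']
See 'c': counts = {'c': 1}
See 'a': counts = {'c': 1, 'a': 1}
See 'b': counts = {'c': 1, 'a': 1, 'b': 1}
See 'c': counts = {'c': 2, 'a': 1, 'b': 1}
See 'b': counts = {'c': 2, 'a': 1, 'b': 2}
See 'b': counts = {'c': 2, 'a': 1, 'b': 3}

{'c': 2, 'a': 1, 'b': 3}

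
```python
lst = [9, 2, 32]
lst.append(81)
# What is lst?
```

[9, 2, 32, 81]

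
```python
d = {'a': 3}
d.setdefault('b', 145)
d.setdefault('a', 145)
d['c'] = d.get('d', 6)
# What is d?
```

After line 1: d = {'a': 3}
After line 2 (setdefault adds 'b'=145): d = {'a': 3, 'b': 145}
After line 3 (setdefault 'a' no-op, already exists): d = {'a': 3, 'b': 145}
After line 4 (get('d', 6) returns default since 'd' not in d): d = {'a': 3, 'b': 145, 'c': 6}

{'a': 3, 'b': 145, 'c': 6}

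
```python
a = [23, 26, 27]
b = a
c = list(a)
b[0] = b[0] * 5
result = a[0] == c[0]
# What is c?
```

After line 1: a = [23, 26, 27]
After line 2 (b = a, alias): a = [23, 26, 27], b = [23, 26, 27]
After line 3 (c = list(a) is a copy, new object): c = [23, 26, 27]
After line 4 (b[0] = 23 * 5 = 115; mutates shared a/b): a = b = [115, 26, 27], c = [23, 26, 27]
After line 5 (a[0] = 115, c[0] = 23; result = False)

[23, 26, 27]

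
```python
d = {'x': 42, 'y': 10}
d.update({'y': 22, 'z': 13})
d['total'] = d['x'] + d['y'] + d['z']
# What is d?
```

After line 1: d = {'x': 42, 'y': 10}
After line 2 (y overwritten, z added): d = {'x': 42, 'y': 22, 'z': 13}
After line 3 (total = 42 + 22 + 13 = 77): d = {'x': 42, 'y': 22, 'z': 13, 'total': 77}

{'x': 42, 'y': 22, 'z': 13, 'total': 77}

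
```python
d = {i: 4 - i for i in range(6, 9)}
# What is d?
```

{6: -2, 7: -3, 8: -4}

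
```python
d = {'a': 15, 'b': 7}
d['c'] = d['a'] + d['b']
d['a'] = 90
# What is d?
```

After line 1: d = {'a': 15, 'b': 7}
After line 2 (d['c'] = 15 + 7): d = {'a': 15, 'b': 7, 'c': 22}
After line 3: d = {'a': 90, 'b': 7, 'c': 22}

{'a': 90, 'b': 7, 'c': 22}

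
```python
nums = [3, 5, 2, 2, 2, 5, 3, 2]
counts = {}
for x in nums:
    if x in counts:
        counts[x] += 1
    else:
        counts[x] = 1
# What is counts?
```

Initial: counts = {}, nums = [3, 5, 2, 2, 2, 5, 3, 2]
See 3: counts = {3: 1}
See 5: counts = {3: 1, 5: 1}
See 2: counts = {3: 1, 5: 1, 2: 1}
See 2: counts = {3: 1, 5: 1, 2: 2}
See 2: counts = {3: 1, 5: 1, 2: 3}
See 5: counts = {3: 1, 5: 2, 2: 3}
See 3: counts = {3: 2, 5: 2, 2: 3}
See 2: counts = {3: 2, 5: 2, 2: 4}

{3: 2, 5: 2, 2: 4}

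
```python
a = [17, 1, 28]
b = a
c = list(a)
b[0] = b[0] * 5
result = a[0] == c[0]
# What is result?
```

After line 1: a = [17, 1, 28]
After line 2 (b = a, alias): a = [17, 1, 28], b = [17, 1, 28]
After line 3 (c = list(a) is a copy, new object): c = [17, 1, 28]
After line 4 (b[0] = 17 * 5 = 85; mutates shared a/b): a = b = [85, 1, 28], c = [17, 1, 28]
After line 5 (a[0] = 85, c[0] = 17; result = False)

False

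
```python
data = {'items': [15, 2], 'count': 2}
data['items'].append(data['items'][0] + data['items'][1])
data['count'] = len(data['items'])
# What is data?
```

After line 1: data = {'items': [15, 2], 'count': 2}
After line 2 (append 15 + 2 = 17): data = {'items': [15, 2, 17], 'count': 2}
After line 3 (count = len(items) = 3): data = {'items': [15, 2, 17], 'count': 3}

{'items': [15, 2, 17], 'count': 3}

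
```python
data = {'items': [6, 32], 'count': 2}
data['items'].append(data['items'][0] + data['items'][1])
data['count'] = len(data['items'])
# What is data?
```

After line 1: data = {'items': [6, 32], 'count': 2}
After line 2 (append 6 + 32 = 38): data = {'items': [6, 32, 38], 'count': 2}
After line 3 (count = len(items) = 3): data = {'items': [6, 32, 38], 'count': 3}

{'items': [6, 32, 38], 'count': 3}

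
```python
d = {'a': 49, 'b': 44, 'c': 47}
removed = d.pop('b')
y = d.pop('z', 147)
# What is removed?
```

After line 1: d = {'a': 49, 'b': 44, 'c': 47}
After line 2 (pop 'b' returns 44): d = {'a': 49, 'c': 47}, removed = 44
After line 3 (pop 'z' missing, returns default 147): d = {'a': 49, 'c': 47}, y = 147

44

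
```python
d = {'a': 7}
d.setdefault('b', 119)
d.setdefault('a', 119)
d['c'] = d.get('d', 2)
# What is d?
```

After line 1: d = {'a': 7}
After line 2 (setdefault adds 'b'=119): d = {'a': 7, 'b': 119}
After line 3 (setdefault 'a' no-op, already exists): d = {'a': 7, 'b': 119}
After line 4 (get('d', 2) returns default since 'd' not in d): d = {'a': 7, 'b': 119, 'c': 2}

{'a': 7, 'b': 119, 'c': 2}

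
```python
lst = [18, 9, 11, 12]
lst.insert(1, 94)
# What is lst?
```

[18, 94, 9, 11, 12]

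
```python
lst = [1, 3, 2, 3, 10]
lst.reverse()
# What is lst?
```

[10, 3, 2, 3, 1]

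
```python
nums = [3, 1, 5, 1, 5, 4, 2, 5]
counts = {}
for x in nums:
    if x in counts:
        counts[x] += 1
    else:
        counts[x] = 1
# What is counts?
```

Initial: counts = {}, nums = [3, 1, 5, 1, 5, 4, 2, 5]
See 3: counts = {3: 1}
See 1: counts = {3: 1, 1: 1}
See 5: counts = {3: 1, 1: 1, 5: 1}
See 1: counts = {3: 1, 1: 2, 5: 1}
See 5: counts = {3: 1, 1: 2, 5: 2}
See 4: counts = {3: 1, 1: 2, 5: 2, 4: 1}
See 2: counts = {3: 1, 1: 2, 5: 2, 4: 1, 2: 1}
See 5: counts = {3: 1, 1: 2, 5: 3, 4: 1, 2: 1}

{3: 1, 1: 2, 5: 3, 4: 1, 2: 1}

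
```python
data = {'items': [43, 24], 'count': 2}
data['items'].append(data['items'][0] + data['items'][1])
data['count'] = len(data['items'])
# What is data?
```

After line 1: data = {'items': [43, 24], 'count': 2}
After line 2 (append 43 + 24 = 67): data = {'items': [43, 24, 67], 'count': 2}
After line 3 (count = len(items) = 3): data = {'items': [43, 24, 67], 'count': 3}

{'items': [43, 24, 67], 'count': 3}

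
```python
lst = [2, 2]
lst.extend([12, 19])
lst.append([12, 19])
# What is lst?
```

After line 1: lst = [2, 2]
After line 2 (extend unpacks [12, 19]): lst = [2, 2, 12, 19]
After line 3 (append adds [12, 19] as single element): lst = [2, 2, 12, 19, [12, 19]]

[2, 2, 12, 19, [12, 19]]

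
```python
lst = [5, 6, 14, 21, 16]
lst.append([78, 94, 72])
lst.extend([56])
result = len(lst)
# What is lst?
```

After line 1: lst = [5, 6, 14, 21, 16]
After line 2 (append adds [78, 94, 72] as single element): lst = [5, 6, 14, 21, 16, [78, 94, 72]]
After line 3 (extend unpacks [56], adds 56): lst = [5, 6, 14, 21, 16, [78, 94, 72], 56]
After line 4: result = len(lst) = 7

[5, 6, 14, 21, 16, [78, 94, 72], 56]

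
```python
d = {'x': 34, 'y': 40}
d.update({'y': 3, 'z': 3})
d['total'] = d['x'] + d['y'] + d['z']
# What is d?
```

After line 1: d = {'x': 34, 'y': 40}
After line 2 (y overwritten, z added): d = {'x': 34, 'y': 3, 'z': 3}
After line 3 (total = 34 + 3 + 3 = 40): d = {'x': 34, 'y': 3, 'z': 3, 'total': 40}

{'x': 34, 'y': 3, 'z': 3, 'total': 40}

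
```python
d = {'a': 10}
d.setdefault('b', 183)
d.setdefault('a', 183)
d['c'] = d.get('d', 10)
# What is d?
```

After line 1: d = {'a': 10}
After line 2 (setdefault adds 'b'=183): d = {'a': 10, 'b': 183}
After line 3 (setdefault 'a' no-op, already exists): d = {'a': 10, 'b': 183}
After line 4 (get('d', 10) returns default since 'd' not in d): d = {'a': 10, 'b': 183, 'c': 10}

{'a': 10, 'b': 183, 'c': 10}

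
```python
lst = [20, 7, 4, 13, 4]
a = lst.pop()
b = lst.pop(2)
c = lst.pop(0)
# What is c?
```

After line 1: lst = [20, 7, 4, 13, 4]
After line 2 (pop() -> a = 4): lst = [20, 7, 4, 13]
After line 3 (pop(2) -> b = 4): lst = [20, 7, 13]
After line 4 (pop(0) -> c = 20): lst = [7, 13]

20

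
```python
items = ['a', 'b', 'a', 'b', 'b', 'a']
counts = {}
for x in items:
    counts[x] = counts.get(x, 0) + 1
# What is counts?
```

Initial: counts = {}, items = ['a', 'b', 'a', 'b', 'b', 'a']
See 'a': counts = {'a': 1}
See 'b': counts = {'a': 1, 'b': 1}
See 'a': counts = {'a': 2, 'b': 1}
See 'b': counts = {'a': 2, 'b': 2}
See 'b': counts = {'a': 2, 'b': 3}
See 'a': counts = {'a': 3, 'b': 3}

{'a': 3, 'b': 3}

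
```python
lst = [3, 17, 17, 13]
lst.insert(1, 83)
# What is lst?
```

[3, 83, 17, 17, 13]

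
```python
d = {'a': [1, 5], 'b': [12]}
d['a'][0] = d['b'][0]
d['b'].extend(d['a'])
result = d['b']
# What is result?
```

After line 1: d = {'a': [1, 5], 'b': [12]}
After line 2 (a[0] = b[0] = 12): d = {'a': [12, 5], 'b': [12]}
After line 3 (b.extend(a) appends [12, 5]): d = {'a': [12, 5], 'b': [12, 12, 5]}
After line 4: result = d['b'] = [12, 12, 5]

[12, 12, 5]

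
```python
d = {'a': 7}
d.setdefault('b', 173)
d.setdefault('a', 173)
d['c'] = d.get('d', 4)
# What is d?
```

After line 1: d = {'a': 7}
After line 2 (setdefault adds 'b'=173): d = {'a': 7, 'b': 173}
After line 3 (setdefault 'a' no-op, already exists): d = {'a': 7, 'b': 173}
After line 4 (get('d', 4) returns default since 'd' not in d): d = {'a': 7, 'b': 173, 'c': 4}

{'a': 7, 'b': 173, 'c': 4}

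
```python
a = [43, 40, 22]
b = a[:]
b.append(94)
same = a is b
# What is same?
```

After line 1: a = [43, 40, 22]
After line 2 (b = a[:] is a shallow copy, new object): a = [43, 40, 22], b = [43, 40, 22]
After line 3 (append only mutates b): a = [43, 40, 22], b = [43, 40, 22, 94]
After line 4 (same = a is b; different objects -> False): same = False

False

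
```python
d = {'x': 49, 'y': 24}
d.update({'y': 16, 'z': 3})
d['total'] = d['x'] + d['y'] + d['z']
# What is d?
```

After line 1: d = {'x': 49, 'y': 24}
After line 2 (y overwritten, z added): d = {'x': 49, 'y': 16, 'z': 3}
After line 3 (total = 49 + 16 + 3 = 68): d = {'x': 49, 'y': 16, 'z': 3, 'total': 68}

{'x': 49, 'y': 16, 'z': 3, 'total': 68}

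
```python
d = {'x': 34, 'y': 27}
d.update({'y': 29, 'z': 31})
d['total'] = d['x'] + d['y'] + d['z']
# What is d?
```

After line 1: d = {'x': 34, 'y': 27}
After line 2 (y overwritten, z added): d = {'x': 34, 'y': 29, 'z': 31}
After line 3 (total = 34 + 29 + 31 = 94): d = {'x': 34, 'y': 29, 'z': 31, 'total': 94}

{'x': 34, 'y': 29, 'z': 31, 'total': 94}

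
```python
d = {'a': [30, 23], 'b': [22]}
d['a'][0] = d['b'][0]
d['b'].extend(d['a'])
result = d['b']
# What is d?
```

After line 1: d = {'a': [30, 23], 'b': [22]}
After line 2 (a[0] = b[0] = 22): d = {'a': [22, 23], 'b': [22]}
After line 3 (b.extend(a) appends [22, 23]): d = {'a': [22, 23], 'b': [22, 22, 23]}
After line 4: result = d['b'] = [22, 22, 23]

{'a': [22, 23], 'b': [22, 22, 23]}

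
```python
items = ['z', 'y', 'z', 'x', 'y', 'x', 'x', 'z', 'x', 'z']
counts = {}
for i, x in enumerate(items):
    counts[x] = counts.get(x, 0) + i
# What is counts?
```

Initial: counts = {}, items = ['z', 'y', 'z', 'x', 'y', 'x', 'x', 'z', 'x', 'z']
i=0, x='z': counts = {'z': 0}
i=1, x='y': counts = {'z': 0, 'y': 1}
i=2, x='z': counts = {'z': 2, 'y': 1}
i=3, x='x': counts = {'z': 2, 'y': 1, 'x': 3}
i=4, x='y': counts = {'z': 2, 'y': 5, 'x': 3}
i=5, x='x': counts = {'z': 2, 'y': 5, 'x': 8}
i=6, x='x': counts = {'z': 2, 'y': 5, 'x': 14}
i=7, x='z': counts = {'z': 9, 'y': 5, 'x': 14}
i=8, x='x': counts = {'z': 9, 'y': 5, 'x': 22}
i=9, x='z': counts = {'z': 18, 'y': 5, 'x': 22}

{'z': 18, 'y': 5, 'x': 22}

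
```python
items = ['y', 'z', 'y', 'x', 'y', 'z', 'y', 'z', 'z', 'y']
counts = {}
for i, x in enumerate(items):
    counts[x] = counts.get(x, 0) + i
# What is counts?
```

Initial: counts = {}, items = ['y', 'z', 'y', 'x', 'y', 'z', 'y', 'z', 'z', 'y']
i=0, x='y': counts = {'y': 0}
i=1, x='z': counts = {'y': 0, 'z': 1}
i=2, x='y': counts = {'y': 2, 'z': 1}
i=3, x='x': counts = {'y': 2, 'z': 1, 'x': 3}
i=4, x='y': counts = {'y': 6, 'z': 1, 'x': 3}
i=5, x='z': counts = {'y': 6, 'z': 6, 'x': 3}
i=6, x='y': counts = {'y': 12, 'z': 6, 'x': 3}
i=7, x='z': counts = {'y': 12, 'z': 13, 'x': 3}
i=8, x='z': counts = {'y': 12, 'z': 21, 'x': 3}
i=9, x='y': counts = {'y': 21, 'z': 21, 'x': 3}

{'y': 21, 'z': 21, 'x': 3}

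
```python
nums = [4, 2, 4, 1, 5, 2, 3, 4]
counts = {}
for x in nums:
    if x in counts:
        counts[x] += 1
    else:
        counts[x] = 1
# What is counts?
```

Initial: counts = {}, nums = [4, 2, 4, 1, 5, 2, 3, 4]
See 4: counts = {4: 1}
See 2: counts = {4: 1, 2: 1}
See 4: counts = {4: 2, 2: 1}
See 1: counts = {4: 2, 2: 1, 1: 1}
See 5: counts = {4: 2, 2: 1, 1: 1, 5: 1}
See 2: counts = {4: 2, 2: 2, 1: 1, 5: 1}
See 3: counts = {4: 2, 2: 2, 1: 1, 5: 1, 3: 1}
See 4: counts = {4: 3, 2: 2, 1: 1, 5: 1, 3: 1}

{4: 3, 2: 2, 1: 1, 5: 1, 3: 1}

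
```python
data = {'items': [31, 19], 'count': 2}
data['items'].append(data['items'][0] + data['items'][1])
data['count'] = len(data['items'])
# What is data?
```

After line 1: data = {'items': [31, 19], 'count': 2}
After line 2 (append 31 + 19 = 50): data = {'items': [31, 19, 50], 'count': 2}
After line 3 (count = len(items) = 3): data = {'items': [31, 19, 50], 'count': 3}

{'items': [31, 19, 50], 'count': 3}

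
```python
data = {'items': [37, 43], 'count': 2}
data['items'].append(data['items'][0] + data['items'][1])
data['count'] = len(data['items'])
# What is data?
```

After line 1: data = {'items': [37, 43], 'count': 2}
After line 2 (append 37 + 43 = 80): data = {'items': [37, 43, 80], 'count': 2}
After line 3 (count = len(items) = 3): data = {'items': [37, 43, 80], 'count': 3}

{'items': [37, 43, 80], 'count': 3}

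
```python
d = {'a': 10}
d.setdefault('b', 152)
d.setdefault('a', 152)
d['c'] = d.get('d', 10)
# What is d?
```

After line 1: d = {'a': 10}
After line 2 (setdefault adds 'b'=152): d = {'a': 10, 'b': 152}
After line 3 (setdefault 'a' no-op, already exists): d = {'a': 10, 'b': 152}
After line 4 (get('d', 10) returns default since 'd' not in d): d = {'a': 10, 'b': 152, 'c': 10}

{'a': 10, 'b': 152, 'c': 10}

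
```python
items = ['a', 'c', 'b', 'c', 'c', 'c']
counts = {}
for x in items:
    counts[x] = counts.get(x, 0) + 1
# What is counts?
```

Initial: counts = {}, items = ['a', 'c', 'b', 'c', 'c', 'c']
See 'a': counts = {'a': 1}
See 'c': counts = {'a': 1, 'c': 1}
See 'b': counts = {'a': 1, 'c': 1, 'b': 1}
See 'c': counts = {'a': 1, 'c': 2, 'b': 1}
See 'c': counts = {'a': 1, 'c': 3, 'b': 1}
See 'c': counts = {'a': 1, 'c': 4, 'b': 1}

{'a': 1, 'c': 4, 'b': 1}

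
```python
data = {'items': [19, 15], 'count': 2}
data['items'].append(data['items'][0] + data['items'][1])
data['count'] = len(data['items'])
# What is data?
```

After line 1: data = {'items': [19, 15], 'count': 2}
After line 2 (append 19 + 15 = 34): data = {'items': [19, 15, 34], 'count': 2}
After line 3 (count = len(items) = 3): data = {'items': [19, 15, 34], 'count': 3}

{'items': [19, 15, 34], 'count': 3}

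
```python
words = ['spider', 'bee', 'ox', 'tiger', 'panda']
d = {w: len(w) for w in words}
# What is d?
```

{'spider': 6, 'bee': 3, 'ox': 2, 'tiger': 5, 'panda': 5}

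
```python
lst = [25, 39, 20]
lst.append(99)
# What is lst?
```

[25, 39, 20, 99]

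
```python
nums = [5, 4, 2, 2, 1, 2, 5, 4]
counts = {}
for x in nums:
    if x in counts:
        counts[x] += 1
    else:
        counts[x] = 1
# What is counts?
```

Initial: counts = {}, nums = [5, 4, 2, 2, 1, 2, 5, 4]
See 5: counts = {5: 1}
See 4: counts = {5: 1, 4: 1}
See 2: counts = {5: 1, 4: 1, 2: 1}
See 2: counts = {5: 1, 4: 1, 2: 2}
See 1: counts = {5: 1, 4: 1, 2: 2, 1: 1}
See 2: counts = {5: 1, 4: 1, 2: 3, 1: 1}
See 5: counts = {5: 2, 4: 1, 2: 3, 1: 1}
See 4: counts = {5: 2, 4: 2, 2: 3, 1: 1}

{5: 2, 4: 2, 2: 3, 1: 1}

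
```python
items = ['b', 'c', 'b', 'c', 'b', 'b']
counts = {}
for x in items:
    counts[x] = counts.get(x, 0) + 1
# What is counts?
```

Initial: counts = {}, items = ['b', 'c', 'b', 'c', 'b', 'b']
See 'b': counts = {'b': 1}
See 'c': counts = {'b': 1, 'c': 1}
See 'b': counts = {'b': 2, 'c': 1}
See 'c': counts = {'b': 2, 'c': 2}
See 'b': counts = {'b': 3, 'c': 2}
See 'b': counts = {'b': 4, 'c': 2}

{'b': 4, 'c': 2}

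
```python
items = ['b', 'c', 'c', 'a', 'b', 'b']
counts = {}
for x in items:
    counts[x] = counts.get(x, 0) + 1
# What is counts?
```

Initial: counts = {}, items = ['b', 'c', 'c', 'a', 'b', 'b']
See 'b': counts = {'b': 1}
See 'c': counts = {'b': 1, 'c': 1}
See 'c': counts = {'b': 1, 'c': 2}
See 'a': counts = {'b': 1, 'c': 2, 'a': 1}
See 'b': counts = {'b': 2, 'c': 2, 'a': 1}
See 'b': counts = {'b': 3, 'c': 2, 'a': 1}

{'b': 3, 'c': 2, 'a': 1}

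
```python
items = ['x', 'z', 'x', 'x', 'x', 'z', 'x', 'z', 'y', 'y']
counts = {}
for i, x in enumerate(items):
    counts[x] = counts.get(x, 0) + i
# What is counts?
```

Initial: counts = {}, items = ['x', 'z', 'x', 'x', 'x', 'z', 'x', 'z', 'y', 'y']
i=0, x='x': counts = {'x': 0}
i=1, x='z': counts = {'x': 0, 'z': 1}
i=2, x='x': counts = {'x': 2, 'z': 1}
i=3, x='x': counts = {'x': 5, 'z': 1}
i=4, x='x': counts = {'x': 9, 'z': 1}
i=5, x='z': counts = {'x': 9, 'z': 6}
i=6, x='x': counts = {'x': 15, 'z': 6}
i=7, x='z': counts = {'x': 15, 'z': 13}
i=8, x='y': counts = {'x': 15, 'z': 13, 'y': 8}
i=9, x='y': counts = {'x': 15, 'z': 13, 'y': 17}

{'x': 15, 'z': 13, 'y': 17}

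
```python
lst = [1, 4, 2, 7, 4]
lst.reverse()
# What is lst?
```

[4, 7, 2, 4, 1]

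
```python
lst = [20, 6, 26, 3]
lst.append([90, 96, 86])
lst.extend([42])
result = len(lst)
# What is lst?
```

After line 1: lst = [20, 6, 26, 3]
After line 2 (append adds [90, 96, 86] as single element): lst = [20, 6, 26, 3, [90, 96, 86]]
After line 3 (extend unpacks [42], adds 42): lst = [20, 6, 26, 3, [90, 96, 86], 42]
After line 4: result = len(lst) = 6

[20, 6, 26, 3, [90, 96, 86], 42]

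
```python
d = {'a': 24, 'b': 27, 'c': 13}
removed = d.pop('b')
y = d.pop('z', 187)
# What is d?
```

After line 1: d = {'a': 24, 'b': 27, 'c': 13}
After line 2 (pop 'b' returns 27): d = {'a': 24, 'c': 13}, removed = 27
After line 3 (pop 'z' missing, returns default 187): d = {'a': 24, 'c': 13}, y = 187

{'a': 24, 'c': 13}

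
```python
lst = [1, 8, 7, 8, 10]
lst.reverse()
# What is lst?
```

[10, 8, 7, 8, 1]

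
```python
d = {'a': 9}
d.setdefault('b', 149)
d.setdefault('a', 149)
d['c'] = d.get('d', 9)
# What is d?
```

After line 1: d = {'a': 9}
After line 2 (setdefault adds 'b'=149): d = {'a': 9, 'b': 149}
After line 3 (setdefault 'a' no-op, already exists): d = {'a': 9, 'b': 149}
After line 4 (get('d', 9) returns default since 'd' not in d): d = {'a': 9, 'b': 149, 'c': 9}

{'a': 9, 'b': 149, 'c': 9}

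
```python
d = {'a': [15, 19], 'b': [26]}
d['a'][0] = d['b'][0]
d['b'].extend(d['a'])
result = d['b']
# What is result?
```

After line 1: d = {'a': [15, 19], 'b': [26]}
After line 2 (a[0] = b[0] = 26): d = {'a': [26, 19], 'b': [26]}
After line 3 (b.extend(a) appends [26, 19]): d = {'a': [26, 19], 'b': [26, 26, 19]}
After line 4: result = d['b'] = [26, 26, 19]

[26, 26, 19]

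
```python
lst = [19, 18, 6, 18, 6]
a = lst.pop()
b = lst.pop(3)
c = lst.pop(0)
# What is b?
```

After line 1: lst = [19, 18, 6, 18, 6]
After line 2 (pop() -> a = 6): lst = [19, 18, 6, 18]
After line 3 (pop(3) -> b = 18): lst = [19, 18, 6]
After line 4 (pop(0) -> c = 19): lst = [18, 6]

18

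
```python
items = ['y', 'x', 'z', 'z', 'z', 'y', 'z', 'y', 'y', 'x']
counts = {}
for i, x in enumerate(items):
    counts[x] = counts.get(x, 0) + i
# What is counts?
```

Initial: counts = {}, items = ['y', 'x', 'z', 'z', 'z', 'y', 'z', 'y', 'y', 'x']
i=0, x='y': counts = {'y': 0}
i=1, x='x': counts = {'y': 0, 'x': 1}
i=2, x='z': counts = {'y': 0, 'x': 1, 'z': 2}
i=3, x='z': counts = {'y': 0, 'x': 1, 'z': 5}
i=4, x='z': counts = {'y': 0, 'x': 1, 'z': 9}
i=5, x='y': counts = {'y': 5, 'x': 1, 'z': 9}
i=6, x='z': counts = {'y': 5, 'x': 1, 'z': 15}
i=7, x='y': counts = {'y': 12, 'x': 1, 'z': 15}
i=8, x='y': counts = {'y': 20, 'x': 1, 'z': 15}
i=9, x='x': counts = {'y': 20, 'x': 10, 'z': 15}

{'y': 20, 'x': 10, 'z': 15}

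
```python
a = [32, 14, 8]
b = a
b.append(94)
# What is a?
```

After line 1: a = [32, 14, 8]
After line 2 (b = a is an alias, same object): a = [32, 14, 8], b = [32, 14, 8]
After line 3 (b.append mutates the shared list): a = [32, 14, 8, 94], b = [32, 14, 8, 94]

[32, 14, 8, 94]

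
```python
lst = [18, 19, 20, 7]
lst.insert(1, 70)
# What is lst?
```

[18, 70, 19, 20, 7]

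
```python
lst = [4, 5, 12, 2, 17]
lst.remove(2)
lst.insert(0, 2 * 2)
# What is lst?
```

After line 1: lst = [4, 5, 12, 2, 17]
After line 2 (remove first 2): lst = [4, 5, 12, 17]
After line 3 (insert 4 at index 0): lst = [4, 4, 5, 12, 17]

[4, 4, 5, 12, 17]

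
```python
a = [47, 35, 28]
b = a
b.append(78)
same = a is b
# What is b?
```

After line 1: a = [47, 35, 28]
After line 2 (b = a is an alias, same object): a = [47, 35, 28], b = [47, 35, 28]
After line 3 (b.append mutates the shared list): a = [47, 35, 28, 78], b = [47, 35, 28, 78]
After line 4 (same = a is b; same object -> True): same = True

[47, 35, 28, 78]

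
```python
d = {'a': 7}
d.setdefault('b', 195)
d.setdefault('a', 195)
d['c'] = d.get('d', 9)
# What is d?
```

After line 1: d = {'a': 7}
After line 2 (setdefault adds 'b'=195): d = {'a': 7, 'b': 195}
After line 3 (setdefault 'a' no-op, already exists): d = {'a': 7, 'b': 195}
After line 4 (get('d', 9) returns default since 'd' not in d): d = {'a': 7, 'b': 195, 'c': 9}

{'a': 7, 'b': 195, 'c': 9}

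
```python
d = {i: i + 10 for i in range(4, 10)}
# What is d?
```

{4: 14, 5: 15, 6: 16, 7: 17, 8: 18, 9: 19}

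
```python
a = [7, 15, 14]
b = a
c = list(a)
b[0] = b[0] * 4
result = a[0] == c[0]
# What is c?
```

After line 1: a = [7, 15, 14]
After line 2 (b = a, alias): a = [7, 15, 14], b = [7, 15, 14]
After line 3 (c = list(a) is a copy, new object): c = [7, 15, 14]
After line 4 (b[0] = 7 * 4 = 28; mutates shared a/b): a = b = [28, 15, 14], c = [7, 15, 14]
After line 5 (a[0] = 28, c[0] = 7; result = False)

[7, 15, 14]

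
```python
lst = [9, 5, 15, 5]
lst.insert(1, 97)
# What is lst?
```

[9, 97, 5, 15, 5]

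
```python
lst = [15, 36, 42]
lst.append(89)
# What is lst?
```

[15, 36, 42, 89]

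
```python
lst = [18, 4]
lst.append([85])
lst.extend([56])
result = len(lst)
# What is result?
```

After line 1: lst = [18, 4]
After line 2 (append adds [85] as single element): lst = [18, 4, [85]]
After line 3 (extend unpacks [56], adds 56): lst = [18, 4, [85], 56]
After line 4: result = len(lst) = 4

4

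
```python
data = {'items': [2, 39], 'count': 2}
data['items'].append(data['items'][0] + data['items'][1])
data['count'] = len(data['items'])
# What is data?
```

After line 1: data = {'items': [2, 39], 'count': 2}
After line 2 (append 2 + 39 = 41): data = {'items': [2, 39, 41], 'count': 2}
After line 3 (count = len(items) = 3): data = {'items': [2, 39, 41], 'count': 3}

{'items': [2, 39, 41], 'count': 3}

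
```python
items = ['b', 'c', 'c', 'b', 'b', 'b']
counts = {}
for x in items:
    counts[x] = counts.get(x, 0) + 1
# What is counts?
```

Initial: counts = {}, items = ['b', 'c', 'c', 'b', 'b', 'b']
See 'b': counts = {'b': 1}
See 'c': counts = {'b': 1, 'c': 1}
See 'c': counts = {'b': 1, 'c': 2}
See 'b': counts = {'b': 2, 'c': 2}
See 'b': counts = {'b': 3, 'c': 2}
See 'b': counts = {'b': 4, 'c': 2}

{'b': 4, 'c': 2}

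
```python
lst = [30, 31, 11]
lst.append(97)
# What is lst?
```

[30, 31, 11, 97]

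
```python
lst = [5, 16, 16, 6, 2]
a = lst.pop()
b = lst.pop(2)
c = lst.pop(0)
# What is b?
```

After line 1: lst = [5, 16, 16, 6, 2]
After line 2 (pop() -> a = 2): lst = [5, 16, 16, 6]
After line 3 (pop(2) -> b = 16): lst = [5, 16, 6]
After line 4 (pop(0) -> c = 5): lst = [16, 6]

16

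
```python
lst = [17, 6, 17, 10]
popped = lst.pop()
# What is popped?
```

10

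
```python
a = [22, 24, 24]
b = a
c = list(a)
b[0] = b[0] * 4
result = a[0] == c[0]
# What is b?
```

After line 1: a = [22, 24, 24]
After line 2 (b = a, alias): a = [22, 24, 24], b = [22, 24, 24]
After line 3 (c = list(a) is a copy, new object): c = [22, 24, 24]
After line 4 (b[0] = 22 * 4 = 88; mutates shared a/b): a = b = [88, 24, 24], c = [22, 24, 24]
After line 5 (a[0] = 88, c[0] = 22; result = False)

[88, 24, 24]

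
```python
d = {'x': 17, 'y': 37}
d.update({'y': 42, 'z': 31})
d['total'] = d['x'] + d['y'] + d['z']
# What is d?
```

After line 1: d = {'x': 17, 'y': 37}
After line 2 (y overwritten, z added): d = {'x': 17, 'y': 42, 'z': 31}
After line 3 (total = 17 + 42 + 31 = 90): d = {'x': 17, 'y': 42, 'z': 31, 'total': 90}

{'x': 17, 'y': 42, 'z': 31, 'total': 90}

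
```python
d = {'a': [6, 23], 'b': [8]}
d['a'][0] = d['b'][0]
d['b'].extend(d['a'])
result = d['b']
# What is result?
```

After line 1: d = {'a': [6, 23], 'b': [8]}
After line 2 (a[0] = b[0] = 8): d = {'a': [8, 23], 'b': [8]}
After line 3 (b.extend(a) appends [8, 23]): d = {'a': [8, 23], 'b': [8, 8, 23]}
After line 4: result = d['b'] = [8, 8, 23]

[8, 8, 23]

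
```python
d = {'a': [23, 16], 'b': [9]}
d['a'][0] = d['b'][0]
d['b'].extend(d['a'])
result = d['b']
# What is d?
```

After line 1: d = {'a': [23, 16], 'b': [9]}
After line 2 (a[0] = b[0] = 9): d = {'a': [9, 16], 'b': [9]}
After line 3 (b.extend(a) appends [9, 16]): d = {'a': [9, 16], 'b': [9, 9, 16]}
After line 4: result = d['b'] = [9, 9, 16]

{'a': [9, 16], 'b': [9, 9, 16]}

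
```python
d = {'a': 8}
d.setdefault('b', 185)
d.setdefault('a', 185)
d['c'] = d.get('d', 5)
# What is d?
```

After line 1: d = {'a': 8}
After line 2 (setdefault adds 'b'=185): d = {'a': 8, 'b': 185}
After line 3 (setdefault 'a' no-op, already exists): d = {'a': 8, 'b': 185}
After line 4 (get('d', 5) returns default since 'd' not in d): d = {'a': 8, 'b': 185, 'c': 5}

{'a': 8, 'b': 185, 'c': 5}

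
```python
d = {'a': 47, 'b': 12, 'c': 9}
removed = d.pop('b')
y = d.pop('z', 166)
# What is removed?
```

After line 1: d = {'a': 47, 'b': 12, 'c': 9}
After line 2 (pop 'b' returns 12): d = {'a': 47, 'c': 9}, removed = 12
After line 3 (pop 'z' missing, returns default 166): d = {'a': 47, 'c': 9}, y = 166

12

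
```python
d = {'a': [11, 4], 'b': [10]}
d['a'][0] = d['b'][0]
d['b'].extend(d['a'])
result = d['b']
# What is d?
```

After line 1: d = {'a': [11, 4], 'b': [10]}
After line 2 (a[0] = b[0] = 10): d = {'a': [10, 4], 'b': [10]}
After line 3 (b.extend(a) appends [10, 4]): d = {'a': [10, 4], 'b': [10, 10, 4]}
After line 4: result = d['b'] = [10, 10, 4]

{'a': [10, 4], 'b': [10, 10, 4]}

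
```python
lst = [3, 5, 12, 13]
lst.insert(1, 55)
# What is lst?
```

[3, 55, 5, 12, 13]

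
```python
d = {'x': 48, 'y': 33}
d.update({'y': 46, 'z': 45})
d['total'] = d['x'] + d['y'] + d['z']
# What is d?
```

After line 1: d = {'x': 48, 'y': 33}
After line 2 (y overwritten, z added): d = {'x': 48, 'y': 46, 'z': 45}
After line 3 (total = 48 + 46 + 45 = 139): d = {'x': 48, 'y': 46, 'z': 45, 'total': 139}

{'x': 48, 'y': 46, 'z': 45, 'total': 139}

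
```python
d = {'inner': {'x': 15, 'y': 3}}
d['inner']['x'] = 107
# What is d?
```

After line 1: d = {'inner': {'x': 15, 'y': 3}}
After line 2 (inner x overwritten): d = {'inner': {'x': 107, 'y': 3}}

{'inner': {'x': 107, 'y': 3}}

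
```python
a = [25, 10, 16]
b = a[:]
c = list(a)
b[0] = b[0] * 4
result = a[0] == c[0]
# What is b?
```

After line 1: a = [25, 10, 16]
After line 2 (b = a[:], copy): a = [25, 10, 16], b = [25, 10, 16]
After line 3 (c = list(a) is a copy, new object): c = [25, 10, 16]
After line 4 (b[0] = 25 * 4 = 100; only b mutates (copy)): a = [25, 10, 16], b = [100, 10, 16], c = [25, 10, 16]
After line 5 (a[0] = 25, c[0] = 25; result = True)

[100, 10, 16]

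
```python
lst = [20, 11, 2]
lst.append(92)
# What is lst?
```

[20, 11, 2, 92]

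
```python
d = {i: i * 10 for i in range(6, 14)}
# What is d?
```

{6: 60, 7: 70, 8: 80, 9: 90, 10: 100, 11: 110, 12: 120, 13: 130}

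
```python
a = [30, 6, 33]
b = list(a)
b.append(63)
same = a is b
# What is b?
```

After line 1: a = [30, 6, 33]
After line 2 (b = list(a) is a shallow copy, new object): a = [30, 6, 33], b = [30, 6, 33]
After line 3 (append only mutates b): a = [30, 6, 33], b = [30, 6, 33, 63]
After line 4 (same = a is b; different objects -> False): same = False

[30, 6, 33, 63]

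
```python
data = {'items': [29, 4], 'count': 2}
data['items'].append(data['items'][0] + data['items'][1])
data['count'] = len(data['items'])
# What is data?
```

After line 1: data = {'items': [29, 4], 'count': 2}
After line 2 (append 29 + 4 = 33): data = {'items': [29, 4, 33], 'count': 2}
After line 3 (count = len(items) = 3): data = {'items': [29, 4, 33], 'count': 3}

{'items': [29, 4, 33], 'count': 3}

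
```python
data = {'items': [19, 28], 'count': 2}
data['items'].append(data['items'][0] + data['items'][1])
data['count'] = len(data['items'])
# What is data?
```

After line 1: data = {'items': [19, 28], 'count': 2}
After line 2 (append 19 + 28 = 47): data = {'items': [19, 28, 47], 'count': 2}
After line 3 (count = len(items) = 3): data = {'items': [19, 28, 47], 'count': 3}

{'items': [19, 28, 47], 'count': 3}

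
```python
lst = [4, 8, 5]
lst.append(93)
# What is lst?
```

[4, 8, 5, 93]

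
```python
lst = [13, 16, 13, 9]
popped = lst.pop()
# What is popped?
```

9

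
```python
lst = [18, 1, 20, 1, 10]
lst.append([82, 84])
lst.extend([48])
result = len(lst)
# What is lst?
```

After line 1: lst = [18, 1, 20, 1, 10]
After line 2 (append adds [82, 84] as single element): lst = [18, 1, 20, 1, 10, [82, 84]]
After line 3 (extend unpacks [48], adds 48): lst = [18, 1, 20, 1, 10, [82, 84], 48]
After line 4: result = len(lst) = 7

[18, 1, 20, 1, 10, [82, 84], 48]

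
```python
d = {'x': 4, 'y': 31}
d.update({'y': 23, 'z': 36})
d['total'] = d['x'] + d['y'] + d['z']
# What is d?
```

After line 1: d = {'x': 4, 'y': 31}
After line 2 (y overwritten, z added): d = {'x': 4, 'y': 23, 'z': 36}
After line 3 (total = 4 + 23 + 36 = 63): d = {'x': 4, 'y': 23, 'z': 36, 'total': 63}

{'x': 4, 'y': 23, 'z': 36, 'total': 63}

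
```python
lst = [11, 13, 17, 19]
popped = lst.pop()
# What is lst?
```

[11, 13, 17]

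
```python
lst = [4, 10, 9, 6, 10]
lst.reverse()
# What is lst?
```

[10, 6, 9, 10, 4]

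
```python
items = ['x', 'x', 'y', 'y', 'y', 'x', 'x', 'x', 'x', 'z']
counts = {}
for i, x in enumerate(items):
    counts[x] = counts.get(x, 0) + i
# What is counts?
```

Initial: counts = {}, items = ['x', 'x', 'y', 'y', 'y', 'x', 'x', 'x', 'x', 'z']
i=0, x='x': counts = {'x': 0}
i=1, x='x': counts = {'x': 1}
i=2, x='y': counts = {'x': 1, 'y': 2}
i=3, x='y': counts = {'x': 1, 'y': 5}
i=4, x='y': counts = {'x': 1, 'y': 9}
i=5, x='x': counts = {'x': 6, 'y': 9}
i=6, x='x': counts = {'x': 12, 'y': 9}
i=7, x='x': counts = {'x': 19, 'y': 9}
i=8, x='x': counts = {'x': 27, 'y': 9}
i=9, x='z': counts = {'x': 27, 'y': 9, 'z': 9}

{'x': 27, 'y': 9, 'z': 9}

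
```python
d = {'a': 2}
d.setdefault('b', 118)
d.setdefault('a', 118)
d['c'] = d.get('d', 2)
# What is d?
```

After line 1: d = {'a': 2}
After line 2 (setdefault adds 'b'=118): d = {'a': 2, 'b': 118}
After line 3 (setdefault 'a' no-op, already exists): d = {'a': 2, 'b': 118}
After line 4 (get('d', 2) returns default since 'd' not in d): d = {'a': 2, 'b': 118, 'c': 2}

{'a': 2, 'b': 118, 'c': 2}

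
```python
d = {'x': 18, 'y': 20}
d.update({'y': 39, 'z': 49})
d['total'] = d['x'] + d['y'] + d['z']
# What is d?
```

After line 1: d = {'x': 18, 'y': 20}
After line 2 (y overwritten, z added): d = {'x': 18, 'y': 39, 'z': 49}
After line 3 (total = 18 + 39 + 49 = 106): d = {'x': 18, 'y': 39, 'z': 49, 'total': 106}

{'x': 18, 'y': 39, 'z': 49, 'total': 106}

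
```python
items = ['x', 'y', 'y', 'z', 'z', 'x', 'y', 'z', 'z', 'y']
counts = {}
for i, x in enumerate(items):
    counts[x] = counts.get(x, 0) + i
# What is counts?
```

Initial: counts = {}, items = ['x', 'y', 'y', 'z', 'z', 'x', 'y', 'z', 'z', 'y']
i=0, x='x': counts = {'x': 0}
i=1, x='y': counts = {'x': 0, 'y': 1}
i=2, x='y': counts = {'x': 0, 'y': 3}
i=3, x='z': counts = {'x': 0, 'y': 3, 'z': 3}
i=4, x='z': counts = {'x': 0, 'y': 3, 'z': 7}
i=5, x='x': counts = {'x': 5, 'y': 3, 'z': 7}
i=6, x='y': counts = {'x': 5, 'y': 9, 'z': 7}
i=7, x='z': counts = {'x': 5, 'y': 9, 'z': 14}
i=8, x='z': counts = {'x': 5, 'y': 9, 'z': 22}
i=9, x='y': counts = {'x': 5, 'y': 18, 'z': 22}

{'x': 5, 'y': 18, 'z': 22}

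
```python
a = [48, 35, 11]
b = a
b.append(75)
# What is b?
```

After line 1: a = [48, 35, 11]
After line 2 (b = a is an alias, same object): a = [48, 35, 11], b = [48, 35, 11]
After line 3 (b.append mutates the shared list): a = [48, 35, 11, 75], b = [48, 35, 11, 75]

[48, 35, 11, 75]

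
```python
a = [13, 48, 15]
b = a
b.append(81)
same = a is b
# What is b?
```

After line 1: a = [13, 48, 15]
After line 2 (b = a is an alias, same object): a = [13, 48, 15], b = [13, 48, 15]
After line 3 (b.append mutates the shared list): a = [13, 48, 15, 81], b = [13, 48, 15, 81]
After line 4 (same = a is b; same object -> True): same = True

[13, 48, 15, 81]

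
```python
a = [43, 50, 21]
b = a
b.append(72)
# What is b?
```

After line 1: a = [43, 50, 21]
After line 2 (b = a is an alias, same object): a = [43, 50, 21], b = [43, 50, 21]
After line 3 (b.append mutates the shared list): a = [43, 50, 21, 72], b = [43, 50, 21, 72]

[43, 50, 21, 72]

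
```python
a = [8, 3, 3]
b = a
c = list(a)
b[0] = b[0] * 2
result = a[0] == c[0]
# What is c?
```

After line 1: a = [8, 3, 3]
After line 2 (b = a, alias): a = [8, 3, 3], b = [8, 3, 3]
After line 3 (c = list(a) is a copy, new object): c = [8, 3, 3]
After line 4 (b[0] = 8 * 2 = 16; mutates shared a/b): a = b = [16, 3, 3], c = [8, 3, 3]
After line 5 (a[0] = 16, c[0] = 8; result = False)

[8, 3, 3]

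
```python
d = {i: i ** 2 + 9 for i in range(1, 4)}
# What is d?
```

{1: 10, 2: 13, 3: 18}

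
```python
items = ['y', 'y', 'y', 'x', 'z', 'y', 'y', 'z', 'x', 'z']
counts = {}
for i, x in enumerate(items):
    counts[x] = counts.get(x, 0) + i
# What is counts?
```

Initial: counts = {}, items = ['y', 'y', 'y', 'x', 'z', 'y', 'y', 'z', 'x', 'z']
i=0, x='y': counts = {'y': 0}
i=1, x='y': counts = {'y': 1}
i=2, x='y': counts = {'y': 3}
i=3, x='x': counts = {'y': 3, 'x': 3}
i=4, x='z': counts = {'y': 3, 'x': 3, 'z': 4}
i=5, x='y': counts = {'y': 8, 'x': 3, 'z': 4}
i=6, x='y': counts = {'y': 14, 'x': 3, 'z': 4}
i=7, x='z': counts = {'y': 14, 'x': 3, 'z': 11}
i=8, x='x': counts = {'y': 14, 'x': 11, 'z': 11}
i=9, x='z': counts = {'y': 14, 'x': 11, 'z': 20}

{'y': 14, 'x': 11, 'z': 20}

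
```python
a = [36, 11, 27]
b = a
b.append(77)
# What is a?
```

After line 1: a = [36, 11, 27]
After line 2 (b = a is an alias, same object): a = [36, 11, 27], b = [36, 11, 27]
After line 3 (b.append mutates the shared list): a = [36, 11, 27, 77], b = [36, 11, 27, 77]

[36, 11, 27, 77]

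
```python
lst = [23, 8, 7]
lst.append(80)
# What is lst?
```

[23, 8, 7, 80]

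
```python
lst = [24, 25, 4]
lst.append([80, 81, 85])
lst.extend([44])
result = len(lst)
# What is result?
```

After line 1: lst = [24, 25, 4]
After line 2 (append adds [80, 81, 85] as single element): lst = [24, 25, 4, [80, 81, 85]]
After line 3 (extend unpacks [44], adds 44): lst = [24, 25, 4, [80, 81, 85], 44]
After line 4: result = len(lst) = 5

5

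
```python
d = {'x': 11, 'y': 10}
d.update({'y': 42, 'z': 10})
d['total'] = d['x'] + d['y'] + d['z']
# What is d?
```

After line 1: d = {'x': 11, 'y': 10}
After line 2 (y overwritten, z added): d = {'x': 11, 'y': 42, 'z': 10}
After line 3 (total = 11 + 42 + 10 = 63): d = {'x': 11, 'y': 42, 'z': 10, 'total': 63}

{'x': 11, 'y': 42, 'z': 10, 'total': 63}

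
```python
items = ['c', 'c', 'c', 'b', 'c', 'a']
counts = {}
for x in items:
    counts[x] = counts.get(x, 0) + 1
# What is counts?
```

Initial: counts = {}, items = ['c', 'c', 'c', 'b', 'c', 'a']
See 'c': counts = {'c': 1}
See 'c': counts = {'c': 2}
See 'c': counts = {'c': 3}
See 'b': counts = {'c': 3, 'b': 1}
See 'c': counts = {'c': 4, 'b': 1}
See 'a': counts = {'c': 4, 'b': 1, 'a': 1}

{'c': 4, 'b': 1, 'a': 1}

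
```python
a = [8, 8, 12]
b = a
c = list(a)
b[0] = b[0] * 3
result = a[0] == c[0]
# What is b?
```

After line 1: a = [8, 8, 12]
After line 2 (b = a, alias): a = [8, 8, 12], b = [8, 8, 12]
After line 3 (c = list(a) is a copy, new object): c = [8, 8, 12]
After line 4 (b[0] = 8 * 3 = 24; mutates shared a/b): a = b = [24, 8, 12], c = [8, 8, 12]
After line 5 (a[0] = 24, c[0] = 8; result = False)

[24, 8, 12]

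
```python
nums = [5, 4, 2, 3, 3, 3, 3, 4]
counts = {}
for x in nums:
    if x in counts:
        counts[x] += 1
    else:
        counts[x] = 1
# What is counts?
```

Initial: counts = {}, nums = [5, 4, 2, 3, 3, 3, 3, 4]
See 5: counts = {5: 1}
See 4: counts = {5: 1, 4: 1}
See 2: counts = {5: 1, 4: 1, 2: 1}
See 3: counts = {5: 1, 4: 1, 2: 1, 3: 1}
See 3: counts = {5: 1, 4: 1, 2: 1, 3: 2}
See 3: counts = {5: 1, 4: 1, 2: 1, 3: 3}
See 3: counts = {5: 1, 4: 1, 2: 1, 3: 4}
See 4: counts = {5: 1, 4: 2, 2: 1, 3: 4}

{5: 1, 4: 2, 2: 1, 3: 4}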